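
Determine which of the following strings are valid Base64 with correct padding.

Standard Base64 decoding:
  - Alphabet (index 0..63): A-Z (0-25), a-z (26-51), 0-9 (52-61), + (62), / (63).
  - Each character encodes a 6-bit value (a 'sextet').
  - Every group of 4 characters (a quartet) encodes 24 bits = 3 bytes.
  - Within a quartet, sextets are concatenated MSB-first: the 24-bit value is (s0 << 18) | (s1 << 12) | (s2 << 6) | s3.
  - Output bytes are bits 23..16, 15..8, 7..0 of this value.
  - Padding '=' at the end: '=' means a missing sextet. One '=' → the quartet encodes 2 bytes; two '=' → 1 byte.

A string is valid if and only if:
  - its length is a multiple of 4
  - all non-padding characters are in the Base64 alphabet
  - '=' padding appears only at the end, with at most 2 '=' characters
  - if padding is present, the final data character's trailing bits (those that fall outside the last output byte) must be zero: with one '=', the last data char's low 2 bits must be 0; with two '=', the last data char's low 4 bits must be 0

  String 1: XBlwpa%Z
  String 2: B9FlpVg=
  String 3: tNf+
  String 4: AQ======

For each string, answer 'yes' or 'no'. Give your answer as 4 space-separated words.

Answer: no yes yes no

Derivation:
String 1: 'XBlwpa%Z' → invalid (bad char(s): ['%'])
String 2: 'B9FlpVg=' → valid
String 3: 'tNf+' → valid
String 4: 'AQ======' → invalid (6 pad chars (max 2))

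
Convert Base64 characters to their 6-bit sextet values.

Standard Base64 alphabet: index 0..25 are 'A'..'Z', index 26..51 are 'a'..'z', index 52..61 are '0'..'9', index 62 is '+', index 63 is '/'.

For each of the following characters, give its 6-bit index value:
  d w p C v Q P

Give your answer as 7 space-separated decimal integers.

Answer: 29 48 41 2 47 16 15

Derivation:
'd': a..z range, 26 + ord('d') − ord('a') = 29
'w': a..z range, 26 + ord('w') − ord('a') = 48
'p': a..z range, 26 + ord('p') − ord('a') = 41
'C': A..Z range, ord('C') − ord('A') = 2
'v': a..z range, 26 + ord('v') − ord('a') = 47
'Q': A..Z range, ord('Q') − ord('A') = 16
'P': A..Z range, ord('P') − ord('A') = 15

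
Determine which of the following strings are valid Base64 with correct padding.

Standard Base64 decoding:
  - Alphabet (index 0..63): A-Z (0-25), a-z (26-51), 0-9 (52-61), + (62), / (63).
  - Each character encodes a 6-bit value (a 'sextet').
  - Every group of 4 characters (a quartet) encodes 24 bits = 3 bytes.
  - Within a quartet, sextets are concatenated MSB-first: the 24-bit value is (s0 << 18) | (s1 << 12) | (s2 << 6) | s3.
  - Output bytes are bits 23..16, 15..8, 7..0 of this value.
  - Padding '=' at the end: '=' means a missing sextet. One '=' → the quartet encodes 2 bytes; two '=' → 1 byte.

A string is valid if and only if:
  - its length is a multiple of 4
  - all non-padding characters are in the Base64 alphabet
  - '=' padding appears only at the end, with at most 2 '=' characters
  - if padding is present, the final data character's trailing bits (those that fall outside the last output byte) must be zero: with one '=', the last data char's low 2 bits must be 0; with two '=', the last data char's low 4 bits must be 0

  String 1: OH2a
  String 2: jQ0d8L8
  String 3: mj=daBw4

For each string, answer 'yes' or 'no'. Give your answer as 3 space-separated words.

Answer: yes no no

Derivation:
String 1: 'OH2a' → valid
String 2: 'jQ0d8L8' → invalid (len=7 not mult of 4)
String 3: 'mj=daBw4' → invalid (bad char(s): ['=']; '=' in middle)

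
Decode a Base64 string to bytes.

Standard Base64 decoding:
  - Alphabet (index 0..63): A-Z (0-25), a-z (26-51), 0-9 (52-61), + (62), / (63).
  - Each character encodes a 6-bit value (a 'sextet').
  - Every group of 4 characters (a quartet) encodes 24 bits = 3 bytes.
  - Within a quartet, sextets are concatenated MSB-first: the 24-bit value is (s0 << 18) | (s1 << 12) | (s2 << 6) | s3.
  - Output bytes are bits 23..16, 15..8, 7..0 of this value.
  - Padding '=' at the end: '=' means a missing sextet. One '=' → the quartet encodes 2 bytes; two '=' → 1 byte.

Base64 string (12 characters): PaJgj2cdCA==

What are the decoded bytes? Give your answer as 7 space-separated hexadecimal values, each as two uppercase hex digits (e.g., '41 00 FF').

Answer: 3D A2 60 8F 67 1D 08

Derivation:
After char 0 ('P'=15): chars_in_quartet=1 acc=0xF bytes_emitted=0
After char 1 ('a'=26): chars_in_quartet=2 acc=0x3DA bytes_emitted=0
After char 2 ('J'=9): chars_in_quartet=3 acc=0xF689 bytes_emitted=0
After char 3 ('g'=32): chars_in_quartet=4 acc=0x3DA260 -> emit 3D A2 60, reset; bytes_emitted=3
After char 4 ('j'=35): chars_in_quartet=1 acc=0x23 bytes_emitted=3
After char 5 ('2'=54): chars_in_quartet=2 acc=0x8F6 bytes_emitted=3
After char 6 ('c'=28): chars_in_quartet=3 acc=0x23D9C bytes_emitted=3
After char 7 ('d'=29): chars_in_quartet=4 acc=0x8F671D -> emit 8F 67 1D, reset; bytes_emitted=6
After char 8 ('C'=2): chars_in_quartet=1 acc=0x2 bytes_emitted=6
After char 9 ('A'=0): chars_in_quartet=2 acc=0x80 bytes_emitted=6
Padding '==': partial quartet acc=0x80 -> emit 08; bytes_emitted=7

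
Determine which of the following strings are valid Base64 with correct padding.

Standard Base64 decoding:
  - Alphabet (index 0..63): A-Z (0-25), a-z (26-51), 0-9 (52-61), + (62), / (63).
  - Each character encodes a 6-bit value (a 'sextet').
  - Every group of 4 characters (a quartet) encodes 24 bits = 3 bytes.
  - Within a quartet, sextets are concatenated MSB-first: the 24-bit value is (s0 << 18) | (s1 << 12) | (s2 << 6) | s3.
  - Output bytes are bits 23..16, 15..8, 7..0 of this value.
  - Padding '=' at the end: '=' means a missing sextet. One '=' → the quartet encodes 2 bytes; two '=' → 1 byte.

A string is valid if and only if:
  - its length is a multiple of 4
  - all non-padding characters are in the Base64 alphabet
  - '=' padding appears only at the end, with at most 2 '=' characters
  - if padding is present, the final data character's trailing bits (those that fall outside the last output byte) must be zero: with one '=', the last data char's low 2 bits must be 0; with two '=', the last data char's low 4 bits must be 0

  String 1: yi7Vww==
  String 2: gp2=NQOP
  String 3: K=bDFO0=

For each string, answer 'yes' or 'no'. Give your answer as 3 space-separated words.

String 1: 'yi7Vww==' → valid
String 2: 'gp2=NQOP' → invalid (bad char(s): ['=']; '=' in middle)
String 3: 'K=bDFO0=' → invalid (bad char(s): ['=']; '=' in middle)

Answer: yes no no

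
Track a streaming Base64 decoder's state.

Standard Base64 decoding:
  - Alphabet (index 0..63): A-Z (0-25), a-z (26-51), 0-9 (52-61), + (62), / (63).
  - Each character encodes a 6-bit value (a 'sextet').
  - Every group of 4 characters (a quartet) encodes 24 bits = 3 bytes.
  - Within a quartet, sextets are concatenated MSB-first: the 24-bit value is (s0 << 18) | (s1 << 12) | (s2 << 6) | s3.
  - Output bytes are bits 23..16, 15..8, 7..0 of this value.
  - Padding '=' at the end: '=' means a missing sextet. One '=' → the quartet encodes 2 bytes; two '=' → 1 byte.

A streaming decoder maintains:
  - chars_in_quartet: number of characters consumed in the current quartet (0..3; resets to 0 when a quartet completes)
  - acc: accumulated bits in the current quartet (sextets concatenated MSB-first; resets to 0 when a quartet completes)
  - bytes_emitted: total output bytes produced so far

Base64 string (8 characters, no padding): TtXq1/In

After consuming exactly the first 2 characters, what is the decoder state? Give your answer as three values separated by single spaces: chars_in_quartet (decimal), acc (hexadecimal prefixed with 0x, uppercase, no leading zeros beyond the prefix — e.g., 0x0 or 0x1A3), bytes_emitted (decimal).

After char 0 ('T'=19): chars_in_quartet=1 acc=0x13 bytes_emitted=0
After char 1 ('t'=45): chars_in_quartet=2 acc=0x4ED bytes_emitted=0

Answer: 2 0x4ED 0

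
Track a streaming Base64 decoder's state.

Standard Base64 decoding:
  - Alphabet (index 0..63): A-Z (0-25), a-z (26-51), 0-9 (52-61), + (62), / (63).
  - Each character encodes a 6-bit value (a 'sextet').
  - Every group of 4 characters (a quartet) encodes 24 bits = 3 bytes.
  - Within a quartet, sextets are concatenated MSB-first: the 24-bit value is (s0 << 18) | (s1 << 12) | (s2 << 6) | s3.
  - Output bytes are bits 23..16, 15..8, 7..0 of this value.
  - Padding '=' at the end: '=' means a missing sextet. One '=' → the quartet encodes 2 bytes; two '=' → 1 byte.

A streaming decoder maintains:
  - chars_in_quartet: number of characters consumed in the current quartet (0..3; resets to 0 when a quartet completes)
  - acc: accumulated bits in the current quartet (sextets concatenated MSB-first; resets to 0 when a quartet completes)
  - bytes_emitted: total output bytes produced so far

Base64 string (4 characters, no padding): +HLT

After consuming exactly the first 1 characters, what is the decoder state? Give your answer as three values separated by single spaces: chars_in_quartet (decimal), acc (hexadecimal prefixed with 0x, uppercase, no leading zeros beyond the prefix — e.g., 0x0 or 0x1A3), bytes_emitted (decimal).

Answer: 1 0x3E 0

Derivation:
After char 0 ('+'=62): chars_in_quartet=1 acc=0x3E bytes_emitted=0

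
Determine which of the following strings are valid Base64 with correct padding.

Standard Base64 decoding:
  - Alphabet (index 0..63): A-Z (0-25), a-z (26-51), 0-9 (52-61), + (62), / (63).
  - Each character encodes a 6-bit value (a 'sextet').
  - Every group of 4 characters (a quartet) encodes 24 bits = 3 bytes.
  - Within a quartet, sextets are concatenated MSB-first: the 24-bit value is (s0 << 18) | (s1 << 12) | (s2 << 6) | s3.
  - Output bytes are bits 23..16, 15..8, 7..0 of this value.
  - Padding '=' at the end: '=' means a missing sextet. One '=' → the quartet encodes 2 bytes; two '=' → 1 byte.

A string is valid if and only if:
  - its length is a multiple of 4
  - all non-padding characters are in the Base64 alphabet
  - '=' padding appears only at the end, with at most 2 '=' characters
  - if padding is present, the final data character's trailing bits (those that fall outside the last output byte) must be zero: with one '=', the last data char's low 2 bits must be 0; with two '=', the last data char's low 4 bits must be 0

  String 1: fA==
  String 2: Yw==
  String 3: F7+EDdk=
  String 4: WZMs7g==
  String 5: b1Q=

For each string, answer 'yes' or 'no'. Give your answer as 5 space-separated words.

Answer: yes yes yes yes yes

Derivation:
String 1: 'fA==' → valid
String 2: 'Yw==' → valid
String 3: 'F7+EDdk=' → valid
String 4: 'WZMs7g==' → valid
String 5: 'b1Q=' → valid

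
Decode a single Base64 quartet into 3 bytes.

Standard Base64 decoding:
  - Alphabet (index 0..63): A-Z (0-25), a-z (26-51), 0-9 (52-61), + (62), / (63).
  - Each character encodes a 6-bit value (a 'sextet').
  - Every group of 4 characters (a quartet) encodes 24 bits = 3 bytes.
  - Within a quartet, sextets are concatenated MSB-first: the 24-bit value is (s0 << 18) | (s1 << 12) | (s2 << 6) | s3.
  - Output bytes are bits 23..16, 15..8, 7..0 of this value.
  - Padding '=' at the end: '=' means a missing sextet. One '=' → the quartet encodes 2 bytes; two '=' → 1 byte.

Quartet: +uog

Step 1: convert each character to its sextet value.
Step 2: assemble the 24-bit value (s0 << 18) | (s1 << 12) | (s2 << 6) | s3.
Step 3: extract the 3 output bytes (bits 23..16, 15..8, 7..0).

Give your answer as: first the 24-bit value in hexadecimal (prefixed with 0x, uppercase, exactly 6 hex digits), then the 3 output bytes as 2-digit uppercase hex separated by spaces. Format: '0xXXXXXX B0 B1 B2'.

Answer: 0xFAEA20 FA EA 20

Derivation:
Sextets: +=62, u=46, o=40, g=32
24-bit: (62<<18) | (46<<12) | (40<<6) | 32
      = 0xF80000 | 0x02E000 | 0x000A00 | 0x000020
      = 0xFAEA20
Bytes: (v>>16)&0xFF=FA, (v>>8)&0xFF=EA, v&0xFF=20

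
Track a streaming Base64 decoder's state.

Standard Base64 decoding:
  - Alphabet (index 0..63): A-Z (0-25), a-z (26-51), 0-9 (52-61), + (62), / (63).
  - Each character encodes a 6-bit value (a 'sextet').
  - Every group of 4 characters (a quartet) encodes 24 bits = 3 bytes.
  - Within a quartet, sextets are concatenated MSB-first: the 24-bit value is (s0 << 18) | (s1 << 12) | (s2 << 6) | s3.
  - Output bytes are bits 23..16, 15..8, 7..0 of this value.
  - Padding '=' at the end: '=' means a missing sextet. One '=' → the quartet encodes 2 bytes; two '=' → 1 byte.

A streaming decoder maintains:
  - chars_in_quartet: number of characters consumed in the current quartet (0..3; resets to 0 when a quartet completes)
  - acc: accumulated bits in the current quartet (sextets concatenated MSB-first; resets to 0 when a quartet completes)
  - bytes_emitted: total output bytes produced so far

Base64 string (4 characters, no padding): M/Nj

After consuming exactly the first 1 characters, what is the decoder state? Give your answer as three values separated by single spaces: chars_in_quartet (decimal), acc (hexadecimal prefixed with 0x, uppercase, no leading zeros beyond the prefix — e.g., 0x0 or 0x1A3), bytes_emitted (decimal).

Answer: 1 0xC 0

Derivation:
After char 0 ('M'=12): chars_in_quartet=1 acc=0xC bytes_emitted=0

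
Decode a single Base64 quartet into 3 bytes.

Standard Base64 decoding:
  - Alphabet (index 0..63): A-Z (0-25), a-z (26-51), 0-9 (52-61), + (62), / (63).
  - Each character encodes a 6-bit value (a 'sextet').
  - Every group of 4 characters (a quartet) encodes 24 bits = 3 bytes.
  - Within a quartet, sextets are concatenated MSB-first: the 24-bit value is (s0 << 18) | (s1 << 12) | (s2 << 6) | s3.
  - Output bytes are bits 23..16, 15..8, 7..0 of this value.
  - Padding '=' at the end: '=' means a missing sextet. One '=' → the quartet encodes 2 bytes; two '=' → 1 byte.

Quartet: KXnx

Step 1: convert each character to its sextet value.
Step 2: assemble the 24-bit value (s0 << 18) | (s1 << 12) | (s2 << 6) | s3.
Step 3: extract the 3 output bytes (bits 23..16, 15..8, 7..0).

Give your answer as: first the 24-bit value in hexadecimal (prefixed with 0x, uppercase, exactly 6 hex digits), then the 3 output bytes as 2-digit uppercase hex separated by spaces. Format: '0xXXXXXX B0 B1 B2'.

Sextets: K=10, X=23, n=39, x=49
24-bit: (10<<18) | (23<<12) | (39<<6) | 49
      = 0x280000 | 0x017000 | 0x0009C0 | 0x000031
      = 0x2979F1
Bytes: (v>>16)&0xFF=29, (v>>8)&0xFF=79, v&0xFF=F1

Answer: 0x2979F1 29 79 F1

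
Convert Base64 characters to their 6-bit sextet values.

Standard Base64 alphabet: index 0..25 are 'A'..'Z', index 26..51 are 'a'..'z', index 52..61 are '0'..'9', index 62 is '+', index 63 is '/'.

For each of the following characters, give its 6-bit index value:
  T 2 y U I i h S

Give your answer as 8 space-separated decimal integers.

Answer: 19 54 50 20 8 34 33 18

Derivation:
'T': A..Z range, ord('T') − ord('A') = 19
'2': 0..9 range, 52 + ord('2') − ord('0') = 54
'y': a..z range, 26 + ord('y') − ord('a') = 50
'U': A..Z range, ord('U') − ord('A') = 20
'I': A..Z range, ord('I') − ord('A') = 8
'i': a..z range, 26 + ord('i') − ord('a') = 34
'h': a..z range, 26 + ord('h') − ord('a') = 33
'S': A..Z range, ord('S') − ord('A') = 18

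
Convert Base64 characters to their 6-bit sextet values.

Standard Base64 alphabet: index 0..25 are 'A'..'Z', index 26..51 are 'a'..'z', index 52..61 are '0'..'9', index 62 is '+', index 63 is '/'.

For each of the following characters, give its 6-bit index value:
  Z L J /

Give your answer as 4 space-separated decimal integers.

Answer: 25 11 9 63

Derivation:
'Z': A..Z range, ord('Z') − ord('A') = 25
'L': A..Z range, ord('L') − ord('A') = 11
'J': A..Z range, ord('J') − ord('A') = 9
'/': index 63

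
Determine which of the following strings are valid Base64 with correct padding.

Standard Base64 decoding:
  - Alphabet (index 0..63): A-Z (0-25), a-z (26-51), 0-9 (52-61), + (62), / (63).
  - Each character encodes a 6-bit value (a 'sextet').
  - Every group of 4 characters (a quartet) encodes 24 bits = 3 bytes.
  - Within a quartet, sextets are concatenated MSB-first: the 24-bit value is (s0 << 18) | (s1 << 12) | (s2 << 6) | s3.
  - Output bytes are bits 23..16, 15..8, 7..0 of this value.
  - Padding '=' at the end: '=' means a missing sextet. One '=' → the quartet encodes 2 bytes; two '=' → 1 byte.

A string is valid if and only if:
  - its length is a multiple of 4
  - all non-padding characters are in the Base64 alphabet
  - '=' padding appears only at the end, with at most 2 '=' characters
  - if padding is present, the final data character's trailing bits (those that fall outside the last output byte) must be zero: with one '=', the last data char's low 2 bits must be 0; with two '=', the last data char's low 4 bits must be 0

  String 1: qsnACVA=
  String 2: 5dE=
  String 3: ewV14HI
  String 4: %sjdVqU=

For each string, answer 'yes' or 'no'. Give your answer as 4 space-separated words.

Answer: yes yes no no

Derivation:
String 1: 'qsnACVA=' → valid
String 2: '5dE=' → valid
String 3: 'ewV14HI' → invalid (len=7 not mult of 4)
String 4: '%sjdVqU=' → invalid (bad char(s): ['%'])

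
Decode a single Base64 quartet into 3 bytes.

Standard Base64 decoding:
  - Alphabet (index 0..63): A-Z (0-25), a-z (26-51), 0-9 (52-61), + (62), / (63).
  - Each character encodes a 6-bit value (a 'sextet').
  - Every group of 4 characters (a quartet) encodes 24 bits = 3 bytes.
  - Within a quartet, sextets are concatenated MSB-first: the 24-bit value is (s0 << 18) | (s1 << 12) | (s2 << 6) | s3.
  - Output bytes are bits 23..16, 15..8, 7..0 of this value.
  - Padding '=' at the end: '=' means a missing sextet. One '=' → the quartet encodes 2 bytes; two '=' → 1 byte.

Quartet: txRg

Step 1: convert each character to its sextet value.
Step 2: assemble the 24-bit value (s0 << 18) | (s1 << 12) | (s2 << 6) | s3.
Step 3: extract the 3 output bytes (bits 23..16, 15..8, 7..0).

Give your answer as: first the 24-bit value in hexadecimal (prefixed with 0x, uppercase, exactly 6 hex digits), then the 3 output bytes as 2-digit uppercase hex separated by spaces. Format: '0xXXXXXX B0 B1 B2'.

Sextets: t=45, x=49, R=17, g=32
24-bit: (45<<18) | (49<<12) | (17<<6) | 32
      = 0xB40000 | 0x031000 | 0x000440 | 0x000020
      = 0xB71460
Bytes: (v>>16)&0xFF=B7, (v>>8)&0xFF=14, v&0xFF=60

Answer: 0xB71460 B7 14 60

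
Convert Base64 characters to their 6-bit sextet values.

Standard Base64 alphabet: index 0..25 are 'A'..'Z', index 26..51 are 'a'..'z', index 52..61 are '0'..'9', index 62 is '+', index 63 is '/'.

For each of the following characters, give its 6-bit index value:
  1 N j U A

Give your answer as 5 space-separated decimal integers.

Answer: 53 13 35 20 0

Derivation:
'1': 0..9 range, 52 + ord('1') − ord('0') = 53
'N': A..Z range, ord('N') − ord('A') = 13
'j': a..z range, 26 + ord('j') − ord('a') = 35
'U': A..Z range, ord('U') − ord('A') = 20
'A': A..Z range, ord('A') − ord('A') = 0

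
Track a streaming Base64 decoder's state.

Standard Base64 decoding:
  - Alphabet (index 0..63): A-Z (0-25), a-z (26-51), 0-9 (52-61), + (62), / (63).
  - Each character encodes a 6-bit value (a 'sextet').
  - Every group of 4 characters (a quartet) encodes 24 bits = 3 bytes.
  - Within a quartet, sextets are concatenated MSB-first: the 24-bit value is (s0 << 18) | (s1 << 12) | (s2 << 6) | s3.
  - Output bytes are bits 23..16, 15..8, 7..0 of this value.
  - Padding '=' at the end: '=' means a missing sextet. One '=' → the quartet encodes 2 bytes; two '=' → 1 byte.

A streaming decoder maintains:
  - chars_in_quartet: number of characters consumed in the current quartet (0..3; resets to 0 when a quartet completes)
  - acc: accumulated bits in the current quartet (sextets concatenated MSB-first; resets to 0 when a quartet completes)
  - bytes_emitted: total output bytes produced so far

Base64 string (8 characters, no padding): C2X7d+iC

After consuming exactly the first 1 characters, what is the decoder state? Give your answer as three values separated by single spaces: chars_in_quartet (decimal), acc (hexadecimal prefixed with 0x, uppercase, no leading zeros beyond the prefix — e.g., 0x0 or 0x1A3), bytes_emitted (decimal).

After char 0 ('C'=2): chars_in_quartet=1 acc=0x2 bytes_emitted=0

Answer: 1 0x2 0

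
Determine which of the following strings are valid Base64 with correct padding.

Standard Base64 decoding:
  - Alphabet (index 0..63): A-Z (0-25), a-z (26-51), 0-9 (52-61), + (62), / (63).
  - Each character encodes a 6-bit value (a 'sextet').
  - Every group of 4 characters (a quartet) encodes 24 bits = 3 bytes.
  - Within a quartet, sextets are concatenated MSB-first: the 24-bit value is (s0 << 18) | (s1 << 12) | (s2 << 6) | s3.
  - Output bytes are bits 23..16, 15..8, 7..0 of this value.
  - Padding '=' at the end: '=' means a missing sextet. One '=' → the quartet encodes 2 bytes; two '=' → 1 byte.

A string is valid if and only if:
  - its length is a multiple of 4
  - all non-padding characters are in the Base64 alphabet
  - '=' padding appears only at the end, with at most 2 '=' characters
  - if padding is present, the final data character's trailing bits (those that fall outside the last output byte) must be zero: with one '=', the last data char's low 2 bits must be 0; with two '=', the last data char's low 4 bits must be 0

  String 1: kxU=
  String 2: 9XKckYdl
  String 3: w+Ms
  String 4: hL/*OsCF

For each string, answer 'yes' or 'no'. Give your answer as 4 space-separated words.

String 1: 'kxU=' → valid
String 2: '9XKckYdl' → valid
String 3: 'w+Ms' → valid
String 4: 'hL/*OsCF' → invalid (bad char(s): ['*'])

Answer: yes yes yes no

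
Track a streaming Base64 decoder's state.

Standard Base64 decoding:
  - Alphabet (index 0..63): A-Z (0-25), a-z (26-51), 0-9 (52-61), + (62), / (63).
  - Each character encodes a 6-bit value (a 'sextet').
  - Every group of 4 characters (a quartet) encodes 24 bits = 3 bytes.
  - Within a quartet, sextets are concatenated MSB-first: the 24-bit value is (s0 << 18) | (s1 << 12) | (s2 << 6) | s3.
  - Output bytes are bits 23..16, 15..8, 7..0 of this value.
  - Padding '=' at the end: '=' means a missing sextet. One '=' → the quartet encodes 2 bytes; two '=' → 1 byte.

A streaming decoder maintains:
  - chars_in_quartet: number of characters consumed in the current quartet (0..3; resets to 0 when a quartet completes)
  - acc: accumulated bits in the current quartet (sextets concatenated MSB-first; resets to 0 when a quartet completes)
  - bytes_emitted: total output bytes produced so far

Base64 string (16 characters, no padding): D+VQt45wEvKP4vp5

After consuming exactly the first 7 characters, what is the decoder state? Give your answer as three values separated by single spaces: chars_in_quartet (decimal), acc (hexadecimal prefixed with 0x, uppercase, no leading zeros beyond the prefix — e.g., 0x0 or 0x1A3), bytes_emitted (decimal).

Answer: 3 0x2DE39 3

Derivation:
After char 0 ('D'=3): chars_in_quartet=1 acc=0x3 bytes_emitted=0
After char 1 ('+'=62): chars_in_quartet=2 acc=0xFE bytes_emitted=0
After char 2 ('V'=21): chars_in_quartet=3 acc=0x3F95 bytes_emitted=0
After char 3 ('Q'=16): chars_in_quartet=4 acc=0xFE550 -> emit 0F E5 50, reset; bytes_emitted=3
After char 4 ('t'=45): chars_in_quartet=1 acc=0x2D bytes_emitted=3
After char 5 ('4'=56): chars_in_quartet=2 acc=0xB78 bytes_emitted=3
After char 6 ('5'=57): chars_in_quartet=3 acc=0x2DE39 bytes_emitted=3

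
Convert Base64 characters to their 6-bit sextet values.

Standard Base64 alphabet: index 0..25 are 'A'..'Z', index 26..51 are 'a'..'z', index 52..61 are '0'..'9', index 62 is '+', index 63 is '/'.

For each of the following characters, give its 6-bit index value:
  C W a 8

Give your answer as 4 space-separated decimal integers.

'C': A..Z range, ord('C') − ord('A') = 2
'W': A..Z range, ord('W') − ord('A') = 22
'a': a..z range, 26 + ord('a') − ord('a') = 26
'8': 0..9 range, 52 + ord('8') − ord('0') = 60

Answer: 2 22 26 60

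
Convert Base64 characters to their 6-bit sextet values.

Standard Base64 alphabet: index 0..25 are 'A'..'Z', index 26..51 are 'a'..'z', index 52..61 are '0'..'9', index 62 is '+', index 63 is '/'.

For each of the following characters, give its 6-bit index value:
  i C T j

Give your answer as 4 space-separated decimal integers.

'i': a..z range, 26 + ord('i') − ord('a') = 34
'C': A..Z range, ord('C') − ord('A') = 2
'T': A..Z range, ord('T') − ord('A') = 19
'j': a..z range, 26 + ord('j') − ord('a') = 35

Answer: 34 2 19 35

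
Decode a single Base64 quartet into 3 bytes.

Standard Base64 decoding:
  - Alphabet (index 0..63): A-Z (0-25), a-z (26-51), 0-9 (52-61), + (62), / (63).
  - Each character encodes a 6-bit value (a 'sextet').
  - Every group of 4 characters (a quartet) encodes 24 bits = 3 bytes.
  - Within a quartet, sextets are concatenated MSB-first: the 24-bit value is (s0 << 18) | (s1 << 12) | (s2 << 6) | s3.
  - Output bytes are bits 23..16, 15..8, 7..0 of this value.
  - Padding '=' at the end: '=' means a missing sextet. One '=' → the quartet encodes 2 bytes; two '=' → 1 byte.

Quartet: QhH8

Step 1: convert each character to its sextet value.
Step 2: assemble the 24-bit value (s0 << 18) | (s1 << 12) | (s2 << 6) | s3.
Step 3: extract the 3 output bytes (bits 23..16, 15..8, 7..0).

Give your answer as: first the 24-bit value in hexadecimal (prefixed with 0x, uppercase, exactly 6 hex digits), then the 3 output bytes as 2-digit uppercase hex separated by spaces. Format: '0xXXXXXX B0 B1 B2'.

Answer: 0x4211FC 42 11 FC

Derivation:
Sextets: Q=16, h=33, H=7, 8=60
24-bit: (16<<18) | (33<<12) | (7<<6) | 60
      = 0x400000 | 0x021000 | 0x0001C0 | 0x00003C
      = 0x4211FC
Bytes: (v>>16)&0xFF=42, (v>>8)&0xFF=11, v&0xFF=FC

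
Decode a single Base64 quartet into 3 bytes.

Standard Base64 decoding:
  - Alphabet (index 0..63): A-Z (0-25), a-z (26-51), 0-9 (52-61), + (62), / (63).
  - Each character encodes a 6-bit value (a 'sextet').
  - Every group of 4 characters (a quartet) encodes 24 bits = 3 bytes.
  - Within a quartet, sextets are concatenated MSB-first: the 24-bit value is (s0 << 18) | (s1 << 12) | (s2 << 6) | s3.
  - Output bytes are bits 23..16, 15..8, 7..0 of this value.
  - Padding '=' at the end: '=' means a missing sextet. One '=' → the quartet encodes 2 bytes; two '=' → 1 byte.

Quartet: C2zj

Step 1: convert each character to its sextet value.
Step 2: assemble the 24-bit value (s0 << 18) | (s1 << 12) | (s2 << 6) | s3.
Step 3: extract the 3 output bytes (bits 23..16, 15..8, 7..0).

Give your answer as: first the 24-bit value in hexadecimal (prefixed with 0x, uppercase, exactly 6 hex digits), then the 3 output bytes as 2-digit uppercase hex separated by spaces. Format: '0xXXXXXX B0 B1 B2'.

Sextets: C=2, 2=54, z=51, j=35
24-bit: (2<<18) | (54<<12) | (51<<6) | 35
      = 0x080000 | 0x036000 | 0x000CC0 | 0x000023
      = 0x0B6CE3
Bytes: (v>>16)&0xFF=0B, (v>>8)&0xFF=6C, v&0xFF=E3

Answer: 0x0B6CE3 0B 6C E3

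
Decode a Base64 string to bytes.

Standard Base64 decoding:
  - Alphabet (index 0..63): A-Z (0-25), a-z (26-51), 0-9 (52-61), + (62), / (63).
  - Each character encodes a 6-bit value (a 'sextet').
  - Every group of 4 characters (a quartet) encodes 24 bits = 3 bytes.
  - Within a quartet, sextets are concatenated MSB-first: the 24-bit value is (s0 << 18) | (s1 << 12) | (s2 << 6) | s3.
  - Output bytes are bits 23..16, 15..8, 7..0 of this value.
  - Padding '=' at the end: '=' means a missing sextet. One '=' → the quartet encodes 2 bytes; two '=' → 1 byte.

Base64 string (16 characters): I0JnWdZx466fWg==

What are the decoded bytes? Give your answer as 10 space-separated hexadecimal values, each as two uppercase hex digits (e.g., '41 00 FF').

After char 0 ('I'=8): chars_in_quartet=1 acc=0x8 bytes_emitted=0
After char 1 ('0'=52): chars_in_quartet=2 acc=0x234 bytes_emitted=0
After char 2 ('J'=9): chars_in_quartet=3 acc=0x8D09 bytes_emitted=0
After char 3 ('n'=39): chars_in_quartet=4 acc=0x234267 -> emit 23 42 67, reset; bytes_emitted=3
After char 4 ('W'=22): chars_in_quartet=1 acc=0x16 bytes_emitted=3
After char 5 ('d'=29): chars_in_quartet=2 acc=0x59D bytes_emitted=3
After char 6 ('Z'=25): chars_in_quartet=3 acc=0x16759 bytes_emitted=3
After char 7 ('x'=49): chars_in_quartet=4 acc=0x59D671 -> emit 59 D6 71, reset; bytes_emitted=6
After char 8 ('4'=56): chars_in_quartet=1 acc=0x38 bytes_emitted=6
After char 9 ('6'=58): chars_in_quartet=2 acc=0xE3A bytes_emitted=6
After char 10 ('6'=58): chars_in_quartet=3 acc=0x38EBA bytes_emitted=6
After char 11 ('f'=31): chars_in_quartet=4 acc=0xE3AE9F -> emit E3 AE 9F, reset; bytes_emitted=9
After char 12 ('W'=22): chars_in_quartet=1 acc=0x16 bytes_emitted=9
After char 13 ('g'=32): chars_in_quartet=2 acc=0x5A0 bytes_emitted=9
Padding '==': partial quartet acc=0x5A0 -> emit 5A; bytes_emitted=10

Answer: 23 42 67 59 D6 71 E3 AE 9F 5A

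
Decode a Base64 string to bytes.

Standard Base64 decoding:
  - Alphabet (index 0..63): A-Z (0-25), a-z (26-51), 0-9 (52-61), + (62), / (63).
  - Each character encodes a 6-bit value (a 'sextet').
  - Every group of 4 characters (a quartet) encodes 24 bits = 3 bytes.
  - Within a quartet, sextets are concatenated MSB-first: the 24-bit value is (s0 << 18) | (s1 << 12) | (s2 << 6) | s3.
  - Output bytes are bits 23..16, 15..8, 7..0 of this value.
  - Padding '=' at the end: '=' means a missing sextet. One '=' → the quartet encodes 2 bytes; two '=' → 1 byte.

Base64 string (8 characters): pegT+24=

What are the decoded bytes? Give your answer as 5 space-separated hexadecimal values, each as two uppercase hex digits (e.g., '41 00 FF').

Answer: A5 E8 13 FB 6E

Derivation:
After char 0 ('p'=41): chars_in_quartet=1 acc=0x29 bytes_emitted=0
After char 1 ('e'=30): chars_in_quartet=2 acc=0xA5E bytes_emitted=0
After char 2 ('g'=32): chars_in_quartet=3 acc=0x297A0 bytes_emitted=0
After char 3 ('T'=19): chars_in_quartet=4 acc=0xA5E813 -> emit A5 E8 13, reset; bytes_emitted=3
After char 4 ('+'=62): chars_in_quartet=1 acc=0x3E bytes_emitted=3
After char 5 ('2'=54): chars_in_quartet=2 acc=0xFB6 bytes_emitted=3
After char 6 ('4'=56): chars_in_quartet=3 acc=0x3EDB8 bytes_emitted=3
Padding '=': partial quartet acc=0x3EDB8 -> emit FB 6E; bytes_emitted=5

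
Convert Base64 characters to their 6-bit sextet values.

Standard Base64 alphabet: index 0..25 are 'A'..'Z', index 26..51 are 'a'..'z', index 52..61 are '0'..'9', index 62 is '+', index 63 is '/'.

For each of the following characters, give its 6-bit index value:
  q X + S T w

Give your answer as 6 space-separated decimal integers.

Answer: 42 23 62 18 19 48

Derivation:
'q': a..z range, 26 + ord('q') − ord('a') = 42
'X': A..Z range, ord('X') − ord('A') = 23
'+': index 62
'S': A..Z range, ord('S') − ord('A') = 18
'T': A..Z range, ord('T') − ord('A') = 19
'w': a..z range, 26 + ord('w') − ord('a') = 48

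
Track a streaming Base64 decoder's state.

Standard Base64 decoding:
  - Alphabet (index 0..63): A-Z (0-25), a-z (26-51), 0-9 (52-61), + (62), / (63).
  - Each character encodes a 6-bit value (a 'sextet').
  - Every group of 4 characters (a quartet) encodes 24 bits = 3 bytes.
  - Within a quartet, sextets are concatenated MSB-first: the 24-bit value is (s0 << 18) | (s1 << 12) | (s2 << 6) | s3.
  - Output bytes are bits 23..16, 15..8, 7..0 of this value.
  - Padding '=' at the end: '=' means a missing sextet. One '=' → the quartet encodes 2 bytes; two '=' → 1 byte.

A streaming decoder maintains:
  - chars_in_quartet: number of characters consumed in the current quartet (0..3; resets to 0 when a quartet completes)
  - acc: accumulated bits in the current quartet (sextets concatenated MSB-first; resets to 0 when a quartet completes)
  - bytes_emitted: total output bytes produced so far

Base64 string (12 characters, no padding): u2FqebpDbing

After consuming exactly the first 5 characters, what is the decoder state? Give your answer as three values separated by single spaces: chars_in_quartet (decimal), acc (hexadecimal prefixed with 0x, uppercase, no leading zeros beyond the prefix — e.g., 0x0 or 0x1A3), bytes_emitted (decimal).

Answer: 1 0x1E 3

Derivation:
After char 0 ('u'=46): chars_in_quartet=1 acc=0x2E bytes_emitted=0
After char 1 ('2'=54): chars_in_quartet=2 acc=0xBB6 bytes_emitted=0
After char 2 ('F'=5): chars_in_quartet=3 acc=0x2ED85 bytes_emitted=0
After char 3 ('q'=42): chars_in_quartet=4 acc=0xBB616A -> emit BB 61 6A, reset; bytes_emitted=3
After char 4 ('e'=30): chars_in_quartet=1 acc=0x1E bytes_emitted=3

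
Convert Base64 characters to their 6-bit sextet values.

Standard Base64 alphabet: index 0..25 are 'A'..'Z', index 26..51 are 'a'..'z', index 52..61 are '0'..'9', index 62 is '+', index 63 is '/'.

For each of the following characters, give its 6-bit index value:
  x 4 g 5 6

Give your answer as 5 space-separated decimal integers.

'x': a..z range, 26 + ord('x') − ord('a') = 49
'4': 0..9 range, 52 + ord('4') − ord('0') = 56
'g': a..z range, 26 + ord('g') − ord('a') = 32
'5': 0..9 range, 52 + ord('5') − ord('0') = 57
'6': 0..9 range, 52 + ord('6') − ord('0') = 58

Answer: 49 56 32 57 58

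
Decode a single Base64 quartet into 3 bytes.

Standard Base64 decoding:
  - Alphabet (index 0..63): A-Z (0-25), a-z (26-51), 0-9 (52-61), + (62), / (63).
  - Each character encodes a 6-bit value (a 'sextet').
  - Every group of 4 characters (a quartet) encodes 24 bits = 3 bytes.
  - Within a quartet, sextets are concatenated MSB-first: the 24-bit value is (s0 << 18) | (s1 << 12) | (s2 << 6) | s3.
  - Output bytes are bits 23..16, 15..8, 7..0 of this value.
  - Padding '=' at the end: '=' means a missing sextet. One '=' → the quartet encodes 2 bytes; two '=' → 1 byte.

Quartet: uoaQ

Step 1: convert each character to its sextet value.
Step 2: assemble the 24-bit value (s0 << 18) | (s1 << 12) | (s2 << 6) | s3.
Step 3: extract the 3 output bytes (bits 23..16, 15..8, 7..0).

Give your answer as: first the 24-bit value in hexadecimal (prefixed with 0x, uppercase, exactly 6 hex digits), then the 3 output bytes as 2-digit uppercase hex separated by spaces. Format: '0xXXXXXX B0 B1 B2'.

Answer: 0xBA8690 BA 86 90

Derivation:
Sextets: u=46, o=40, a=26, Q=16
24-bit: (46<<18) | (40<<12) | (26<<6) | 16
      = 0xB80000 | 0x028000 | 0x000680 | 0x000010
      = 0xBA8690
Bytes: (v>>16)&0xFF=BA, (v>>8)&0xFF=86, v&0xFF=90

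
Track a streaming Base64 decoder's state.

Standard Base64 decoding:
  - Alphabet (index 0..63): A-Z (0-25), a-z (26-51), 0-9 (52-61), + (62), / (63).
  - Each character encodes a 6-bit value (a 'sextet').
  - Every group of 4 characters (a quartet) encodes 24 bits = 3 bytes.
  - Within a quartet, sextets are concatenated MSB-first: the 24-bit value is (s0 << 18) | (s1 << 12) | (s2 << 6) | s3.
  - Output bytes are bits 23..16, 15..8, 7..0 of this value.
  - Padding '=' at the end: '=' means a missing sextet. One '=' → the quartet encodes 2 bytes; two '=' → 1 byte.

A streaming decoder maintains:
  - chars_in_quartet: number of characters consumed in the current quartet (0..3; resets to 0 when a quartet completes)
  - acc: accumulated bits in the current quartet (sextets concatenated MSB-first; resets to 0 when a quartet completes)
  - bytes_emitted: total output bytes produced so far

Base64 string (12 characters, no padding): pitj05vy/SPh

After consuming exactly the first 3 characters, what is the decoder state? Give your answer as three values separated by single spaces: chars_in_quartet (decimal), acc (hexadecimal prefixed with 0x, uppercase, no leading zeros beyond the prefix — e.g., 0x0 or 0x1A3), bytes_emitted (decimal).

After char 0 ('p'=41): chars_in_quartet=1 acc=0x29 bytes_emitted=0
After char 1 ('i'=34): chars_in_quartet=2 acc=0xA62 bytes_emitted=0
After char 2 ('t'=45): chars_in_quartet=3 acc=0x298AD bytes_emitted=0

Answer: 3 0x298AD 0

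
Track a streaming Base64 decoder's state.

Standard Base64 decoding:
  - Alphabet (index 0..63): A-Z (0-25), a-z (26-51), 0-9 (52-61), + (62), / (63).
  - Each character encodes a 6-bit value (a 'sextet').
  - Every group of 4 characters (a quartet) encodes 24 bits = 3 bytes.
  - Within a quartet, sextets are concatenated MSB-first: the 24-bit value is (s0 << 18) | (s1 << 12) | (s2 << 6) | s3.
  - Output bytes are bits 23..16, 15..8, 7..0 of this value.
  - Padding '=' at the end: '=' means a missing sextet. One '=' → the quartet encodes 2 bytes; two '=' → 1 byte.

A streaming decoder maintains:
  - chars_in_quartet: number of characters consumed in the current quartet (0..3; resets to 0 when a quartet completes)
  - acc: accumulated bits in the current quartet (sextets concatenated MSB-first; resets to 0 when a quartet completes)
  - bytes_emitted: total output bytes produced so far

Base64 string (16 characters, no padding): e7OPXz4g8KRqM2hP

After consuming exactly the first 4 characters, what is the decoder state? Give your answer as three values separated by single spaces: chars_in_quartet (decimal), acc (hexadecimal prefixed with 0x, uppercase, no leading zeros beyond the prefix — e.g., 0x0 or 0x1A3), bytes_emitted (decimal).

After char 0 ('e'=30): chars_in_quartet=1 acc=0x1E bytes_emitted=0
After char 1 ('7'=59): chars_in_quartet=2 acc=0x7BB bytes_emitted=0
After char 2 ('O'=14): chars_in_quartet=3 acc=0x1EECE bytes_emitted=0
After char 3 ('P'=15): chars_in_quartet=4 acc=0x7BB38F -> emit 7B B3 8F, reset; bytes_emitted=3

Answer: 0 0x0 3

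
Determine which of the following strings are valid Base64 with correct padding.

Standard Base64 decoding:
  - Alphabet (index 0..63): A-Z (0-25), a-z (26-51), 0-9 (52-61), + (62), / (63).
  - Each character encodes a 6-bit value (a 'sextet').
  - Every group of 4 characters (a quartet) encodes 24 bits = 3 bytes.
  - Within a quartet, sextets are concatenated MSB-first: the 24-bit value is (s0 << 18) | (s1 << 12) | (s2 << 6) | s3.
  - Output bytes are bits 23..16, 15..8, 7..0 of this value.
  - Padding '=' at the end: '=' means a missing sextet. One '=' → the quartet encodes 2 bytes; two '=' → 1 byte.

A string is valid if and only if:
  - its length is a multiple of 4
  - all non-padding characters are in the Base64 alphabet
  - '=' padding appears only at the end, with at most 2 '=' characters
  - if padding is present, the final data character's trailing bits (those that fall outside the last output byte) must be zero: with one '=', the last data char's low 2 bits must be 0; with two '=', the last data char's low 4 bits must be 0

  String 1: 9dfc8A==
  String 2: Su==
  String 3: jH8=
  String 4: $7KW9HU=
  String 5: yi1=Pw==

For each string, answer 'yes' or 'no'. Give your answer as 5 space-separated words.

String 1: '9dfc8A==' → valid
String 2: 'Su==' → invalid (bad trailing bits)
String 3: 'jH8=' → valid
String 4: '$7KW9HU=' → invalid (bad char(s): ['$'])
String 5: 'yi1=Pw==' → invalid (bad char(s): ['=']; '=' in middle)

Answer: yes no yes no no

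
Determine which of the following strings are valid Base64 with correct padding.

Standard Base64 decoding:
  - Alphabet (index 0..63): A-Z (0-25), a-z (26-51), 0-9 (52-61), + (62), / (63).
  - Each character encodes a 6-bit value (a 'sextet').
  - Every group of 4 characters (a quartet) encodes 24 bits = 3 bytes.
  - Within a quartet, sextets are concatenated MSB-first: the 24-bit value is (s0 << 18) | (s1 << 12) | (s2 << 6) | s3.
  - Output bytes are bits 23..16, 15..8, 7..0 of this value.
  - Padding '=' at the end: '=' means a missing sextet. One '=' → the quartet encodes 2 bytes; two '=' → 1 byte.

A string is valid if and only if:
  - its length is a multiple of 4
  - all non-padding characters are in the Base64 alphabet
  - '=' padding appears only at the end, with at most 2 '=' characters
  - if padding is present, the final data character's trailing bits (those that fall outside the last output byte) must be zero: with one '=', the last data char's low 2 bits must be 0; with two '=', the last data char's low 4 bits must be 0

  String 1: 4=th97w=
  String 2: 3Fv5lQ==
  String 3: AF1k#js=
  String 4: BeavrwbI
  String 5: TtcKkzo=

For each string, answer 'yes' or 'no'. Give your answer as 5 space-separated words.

String 1: '4=th97w=' → invalid (bad char(s): ['=']; '=' in middle)
String 2: '3Fv5lQ==' → valid
String 3: 'AF1k#js=' → invalid (bad char(s): ['#'])
String 4: 'BeavrwbI' → valid
String 5: 'TtcKkzo=' → valid

Answer: no yes no yes yes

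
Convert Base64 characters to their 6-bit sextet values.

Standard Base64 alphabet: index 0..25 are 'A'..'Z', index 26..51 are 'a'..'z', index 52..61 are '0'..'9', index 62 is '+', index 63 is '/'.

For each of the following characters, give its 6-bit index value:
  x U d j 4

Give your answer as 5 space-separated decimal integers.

'x': a..z range, 26 + ord('x') − ord('a') = 49
'U': A..Z range, ord('U') − ord('A') = 20
'd': a..z range, 26 + ord('d') − ord('a') = 29
'j': a..z range, 26 + ord('j') − ord('a') = 35
'4': 0..9 range, 52 + ord('4') − ord('0') = 56

Answer: 49 20 29 35 56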